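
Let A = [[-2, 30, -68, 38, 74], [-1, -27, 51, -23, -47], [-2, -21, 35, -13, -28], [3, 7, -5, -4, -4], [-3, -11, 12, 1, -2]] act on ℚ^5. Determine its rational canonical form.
The invariant factors of A (the non-unit diagonal entries of the Smith normal form of xI - A over ℚ[x]) are (x - 2)(x^2 + x + 3)^2, each dividing the next. The characteristic polynomial is their product, (x - 2)(x^2 + x + 3)^2.

The rational canonical form is the block-diagonal matrix of companion matrices C(f_i):
R = [[0, 0, 0, 0, 18], [1, 0, 0, 0, 3], [0, 1, 0, 0, 8], [0, 0, 1, 0, -3], [0, 0, 0, 1, 0]].

Note the characteristic polynomial does not split into linear factors over ℚ, so A has no Jordan form over ℚ; the rational canonical form exists over any field.

R = [[0, 0, 0, 0, 18], [1, 0, 0, 0, 3], [0, 1, 0, 0, 8], [0, 0, 1, 0, -3], [0, 0, 0, 1, 0]]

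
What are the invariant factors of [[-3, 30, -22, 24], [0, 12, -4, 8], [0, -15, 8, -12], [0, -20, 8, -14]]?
x - 2, (x - 2)^2(x + 3)

The Jordan structure of A has elementary divisors (x + 3), (x - 2)^2, (x - 2). Arranging the block sizes at each eigenvalue in decreasing order and taking row products gives the invariant factors.

Invariant factors (smallest first, each dividing the next): x - 2, (x - 2)^2(x + 3).

Check: the last factor (x - 2)^2(x + 3) is the minimal polynomial, and the product (x - 2)^3(x + 3) is the characteristic polynomial.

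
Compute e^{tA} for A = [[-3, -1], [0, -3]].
A has Jordan form J = [[-3, 1], [0, -3]] with A = PJP^{-1}, so e^{tA} = P e^{tJ} P^{-1}.

For a Jordan block J_k(λ), e^{tJ_k(λ)} = e^{λt} · (I + tN + t^2 N^2/2! + ... + t^{k-1} N^{k-1}/(k-1)!) where N is the nilpotent superdiagonal part.

Assembling the blocks and conjugating back gives the entries of e^{tA} as shown above.

e^{tA} = [[e^{-3*t}, -t*e^{-3*t}], [0, e^{-3*t}]]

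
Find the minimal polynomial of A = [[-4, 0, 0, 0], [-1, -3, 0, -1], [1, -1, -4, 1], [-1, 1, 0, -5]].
The characteristic polynomial factors as (x + 4)^4. The minimal polynomial is ∏(x - λ)^{k_λ} where k_λ is the size of the largest Jordan block at λ.

For λ = -4: rank(A + 4I) = 1, and the largest Jordan block has size 2 (the smallest k with rank((A + 4I)^k) = rank((A + 4I)^(k+1))).

So m_A(x) = (x + 4)^2.

m_A(x) = (x + 4)^2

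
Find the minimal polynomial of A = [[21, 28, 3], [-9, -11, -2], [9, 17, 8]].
The characteristic polynomial factors as (x - 6)^3. The minimal polynomial is ∏(x - λ)^{k_λ} where k_λ is the size of the largest Jordan block at λ.

For λ = 6: rank(A - 6I) = 2, and the largest Jordan block has size 3 (the smallest k with rank((A - 6I)^k) = rank((A - 6I)^(k+1))).

So m_A(x) = (x - 6)^3.

m_A(x) = (x - 6)^3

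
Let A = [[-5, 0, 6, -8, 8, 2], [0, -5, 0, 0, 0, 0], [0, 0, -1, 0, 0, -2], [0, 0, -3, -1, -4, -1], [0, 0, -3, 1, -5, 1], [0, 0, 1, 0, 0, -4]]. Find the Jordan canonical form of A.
J = [[-5, 0, 0, 0, 0, 0], [0, -5, 0, 0, 0, 0], [0, 0, -3, 1, 0, 0], [0, 0, 0, -3, 0, 0], [0, 0, 0, 0, -3, 0], [0, 0, 0, 0, 0, -2]]

The characteristic polynomial is det(xI - A) = (x + 2)(x + 3)^3(x + 5)^2, so the eigenvalues are -5 (algebraic multiplicity 2), -3 (algebraic multiplicity 3), -2 (algebraic multiplicity 1).

For λ = -5: rank(A + 5I) = 4. The eigenspace has dimension 6 - 4 = 2, so there are 2 Jordan blocks; the rank sequence gives block sizes [1, 1].

For λ = -3: rank(A + 3I) = 4, rank((A + 3I)^2) = 3. The eigenspace has dimension 6 - 4 = 2, so there are 2 Jordan blocks; the rank sequence gives block sizes [2, 1].

For λ = -2: algebraic multiplicity 1 gives one 1×1 block.

Assembling the blocks gives the Jordan form J above.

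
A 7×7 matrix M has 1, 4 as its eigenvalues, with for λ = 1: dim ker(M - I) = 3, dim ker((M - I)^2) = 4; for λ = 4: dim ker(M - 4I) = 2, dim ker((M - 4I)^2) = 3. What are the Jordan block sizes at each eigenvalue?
λ = 1: successive nullity increments [3, 1] count blocks of size ≥ k; block sizes are [2, 1, 1].
λ = 4: successive nullity increments [2, 1] count blocks of size ≥ k; block sizes are [2, 1].

Jordan blocks: (1, 2), (1, 1), (1, 1), (4, 2), (4, 1)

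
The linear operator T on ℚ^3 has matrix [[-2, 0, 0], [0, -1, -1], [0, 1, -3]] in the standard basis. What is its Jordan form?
The characteristic polynomial is det(xI - A) = (x + 2)^3, so the eigenvalues are -2 (algebraic multiplicity 3).

For λ = -2: rank(A + 2I) = 1, rank((A + 2I)^2) = 0. The eigenspace has dimension 3 - 1 = 2, so there are 2 Jordan blocks; the rank sequence gives block sizes [2, 1].

Assembling the blocks gives the Jordan form J above.

J = [[-2, 1, 0], [0, -2, 0], [0, 0, -2]]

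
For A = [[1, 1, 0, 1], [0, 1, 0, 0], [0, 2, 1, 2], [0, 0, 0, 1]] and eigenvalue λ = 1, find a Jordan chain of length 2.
We seek v_1 ∈ ker((A - I)^2) \ ker(A - I), then set v_{i+1} = (A - I) v_i.

One such chain is v_1 = [[-1, 2, 0, -1]]^T, v_2 = [[1, 0, 2, 0]]^T. Check: (A - I) v_2 = [[0, 0, 0, 0]]^T = 0.

v_1 = [[-1, 2, 0, -1]]^T, v_2 = [[1, 0, 2, 0]]^T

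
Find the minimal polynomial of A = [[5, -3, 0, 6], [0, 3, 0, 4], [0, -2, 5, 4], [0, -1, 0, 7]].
m_A(x) = (x - 5)^2

The characteristic polynomial factors as (x - 5)^4. The minimal polynomial is ∏(x - λ)^{k_λ} where k_λ is the size of the largest Jordan block at λ.

For λ = 5: rank(A - 5I) = 1, and the largest Jordan block has size 2 (the smallest k with rank((A - 5I)^k) = rank((A - 5I)^(k+1))).

So m_A(x) = (x - 5)^2.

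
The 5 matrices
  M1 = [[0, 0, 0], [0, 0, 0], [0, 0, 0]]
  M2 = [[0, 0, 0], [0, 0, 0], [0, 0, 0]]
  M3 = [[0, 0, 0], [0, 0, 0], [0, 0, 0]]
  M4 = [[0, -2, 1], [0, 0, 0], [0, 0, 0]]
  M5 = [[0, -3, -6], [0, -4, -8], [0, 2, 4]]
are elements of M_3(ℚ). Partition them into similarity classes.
Characteristic polynomials: χ_{M1} = x^3, χ_{M2} = x^3, χ_{M3} = x^3, χ_{M4} = x^3, χ_{M5} = x^3.

{M1, M2, M3}: invariant factors x, x, x.

{M4, M5}: invariant factors x, x^2.

Matrices are similar if and only if their invariant-factor lists agree; the partition into similarity classes is {M1, M2, M3}, {M4, M5}.

2 classes: {M1, M2, M3}, {M4, M5}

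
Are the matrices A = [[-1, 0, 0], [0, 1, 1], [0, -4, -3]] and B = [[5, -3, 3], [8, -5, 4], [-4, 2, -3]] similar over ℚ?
Two matrices over a field are similar if and only if they have the same invariant factors.

Both A and B have characteristic polynomial (x + 1)^3 and minimal polynomial (x + 1)^2. Computing further, both have invariant factors x + 1, (x + 1)^2. Hence A and B are similar.

Yes.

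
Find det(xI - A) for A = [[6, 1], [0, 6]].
χ_A(x) = (x - 6)^2

xI - A = [[x - 6, -1], [0, x - 6]].

Expanding det(xI - A) along the first row:
det(xI - A) = + (x - 6)·det([[x - 6]]) - (-1)·det([[0]]).

Evaluating gives χ_A(x) = x^2 - 12x + 36 = (x - 6)^2.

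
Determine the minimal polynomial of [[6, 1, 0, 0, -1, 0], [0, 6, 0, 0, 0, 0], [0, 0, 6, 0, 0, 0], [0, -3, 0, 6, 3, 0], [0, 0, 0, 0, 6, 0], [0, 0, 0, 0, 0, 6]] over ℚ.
The characteristic polynomial factors as (x - 6)^6. The minimal polynomial is ∏(x - λ)^{k_λ} where k_λ is the size of the largest Jordan block at λ.

For λ = 6: rank(A - 6I) = 1, and the largest Jordan block has size 2 (the smallest k with rank((A - 6I)^k) = rank((A - 6I)^(k+1))).

So m_A(x) = (x - 6)^2.

m_A(x) = (x - 6)^2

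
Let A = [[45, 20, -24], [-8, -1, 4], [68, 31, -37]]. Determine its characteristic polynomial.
xI - A = [[x - 45, -20, 24], [8, x + 1, -4], [-68, -31, x + 37]].

Expanding det(xI - A) along the first row:
det(xI - A) = + (x - 45)·det([[x + 1, -4], [-31, x + 37]]) - (-20)·det([[8, -4], [-68, x + 37]]) + (24)·det([[8, x + 1], [-68, -31]]).

Evaluating gives χ_A(x) = x^3 - 7x^2 - 5x + 75 = (x - 5)^2(x + 3).

χ_A(x) = (x - 5)^2(x + 3)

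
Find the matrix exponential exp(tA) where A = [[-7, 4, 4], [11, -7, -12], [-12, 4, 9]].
e^{tA} = [[(1 - 2*t)*e^{-5*t}, 4*t*e^{-5*t}, 4*t*e^{-5*t}], [(t + e^{10*t} - 1)*e^{-5*t}, (1 - 2*t)*e^{-5*t}, (-2*t - e^{10*t} + 1)*e^{-5*t}], [(-2*t - e^{10*t} + 1)*e^{-5*t}, 4*t*e^{-5*t}, (4*t + e^{10*t})*e^{-5*t}]]

A has Jordan form J = [[-5, 1, 0], [0, -5, 0], [0, 0, 5]] with A = PJP^{-1}, so e^{tA} = P e^{tJ} P^{-1}.

For a Jordan block J_k(λ), e^{tJ_k(λ)} = e^{λt} · (I + tN + t^2 N^2/2! + ... + t^{k-1} N^{k-1}/(k-1)!) where N is the nilpotent superdiagonal part.

Assembling the blocks and conjugating back gives the entries of e^{tA} as shown above.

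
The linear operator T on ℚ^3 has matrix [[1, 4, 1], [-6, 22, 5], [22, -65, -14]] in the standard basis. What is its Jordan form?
J = [[3, 1, 0], [0, 3, 1], [0, 0, 3]]

The characteristic polynomial is det(xI - A) = (x - 3)^3, so the eigenvalues are 3 (algebraic multiplicity 3).

For λ = 3: rank(A - 3I) = 2, rank((A - 3I)^2) = 1, rank((A - 3I)^3) = 0. The eigenspace has dimension 3 - 2 = 1, so there is 1 Jordan block; the rank sequence gives block sizes [3].

Assembling the blocks gives the Jordan form J above.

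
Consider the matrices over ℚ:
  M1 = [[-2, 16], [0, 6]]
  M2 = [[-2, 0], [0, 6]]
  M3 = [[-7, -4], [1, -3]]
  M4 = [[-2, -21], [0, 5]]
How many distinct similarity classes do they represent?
Characteristic polynomials: χ_{M1} = (x - 6)(x + 2), χ_{M2} = (x - 6)(x + 2), χ_{M3} = (x + 5)^2, χ_{M4} = (x - 5)(x + 2).

{M1, M2}: invariant factors (x - 6)(x + 2).

{M3}: invariant factors (x + 5)^2.

{M4}: invariant factors (x - 5)(x + 2).

Matrices are similar if and only if their invariant-factor lists agree; the partition into similarity classes is {M1, M2}, {M3}, {M4}.

3 classes: {M1, M2}, {M3}, {M4}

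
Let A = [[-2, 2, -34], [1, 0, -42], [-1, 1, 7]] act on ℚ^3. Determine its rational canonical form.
R = [[0, 0, -48], [1, 0, 8], [0, 1, 5]]

The invariant factors of A (the non-unit diagonal entries of the Smith normal form of xI - A over ℚ[x]) are (x - 4)^2(x + 3), each dividing the next. The characteristic polynomial is their product, (x - 4)^2(x + 3).

The rational canonical form is the block-diagonal matrix of companion matrices C(f_i):
R = [[0, 0, -48], [1, 0, 8], [0, 1, 5]].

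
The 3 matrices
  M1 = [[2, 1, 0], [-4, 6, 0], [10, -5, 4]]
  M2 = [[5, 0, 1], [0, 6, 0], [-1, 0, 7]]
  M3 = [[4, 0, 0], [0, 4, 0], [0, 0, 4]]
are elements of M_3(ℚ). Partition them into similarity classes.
3 classes: {M1}, {M2}, {M3}

Characteristic polynomials: χ_{M1} = (x - 4)^3, χ_{M2} = (x - 6)^3, χ_{M3} = (x - 4)^3.

{M1}: invariant factors x - 4, (x - 4)^2.

{M2}: invariant factors x - 6, (x - 6)^2.

{M3}: invariant factors x - 4, x - 4, x - 4.

Matrices are similar if and only if their invariant-factor lists agree; the partition into similarity classes is {M1}, {M2}, {M3}.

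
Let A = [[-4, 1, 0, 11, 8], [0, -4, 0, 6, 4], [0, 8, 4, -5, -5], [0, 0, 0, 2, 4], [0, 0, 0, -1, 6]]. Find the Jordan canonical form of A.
The characteristic polynomial is det(xI - A) = (x - 4)^3(x + 4)^2, so the eigenvalues are -4 (algebraic multiplicity 2), 4 (algebraic multiplicity 3).

For λ = -4: rank(A + 4I) = 4, rank((A + 4I)^2) = 3. The eigenspace has dimension 5 - 4 = 1, so there is 1 Jordan block; the rank sequence gives block sizes [2].

For λ = 4: rank(A - 4I) = 4, rank((A - 4I)^2) = 3, rank((A - 4I)^3) = 2. The eigenspace has dimension 5 - 4 = 1, so there is 1 Jordan block; the rank sequence gives block sizes [3].

Assembling the blocks gives the Jordan form J above.

J = [[-4, 1, 0, 0, 0], [0, -4, 0, 0, 0], [0, 0, 4, 1, 0], [0, 0, 0, 4, 1], [0, 0, 0, 0, 4]]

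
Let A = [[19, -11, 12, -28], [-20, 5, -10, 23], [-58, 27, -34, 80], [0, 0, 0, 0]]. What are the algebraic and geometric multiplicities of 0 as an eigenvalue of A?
The characteristic polynomial is x^2(x + 5)^2, so the factor x appears with exponent 2: the algebraic multiplicity is 2.

rank(A) = 3, so the eigenspace has dimension 4 - 3 = 1: the geometric multiplicity is 1.

Since 1 < 2, A is not diagonalizable.

algebraic multiplicity 2, geometric multiplicity 1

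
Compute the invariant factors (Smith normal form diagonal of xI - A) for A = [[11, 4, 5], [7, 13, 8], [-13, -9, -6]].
(x - 6)^3

The Jordan structure of A has elementary divisors (x - 6)^3. Arranging the block sizes at each eigenvalue in decreasing order and taking row products gives the invariant factors.

Invariant factors (smallest first, each dividing the next): (x - 6)^3.

Check: the last factor (x - 6)^3 is the minimal polynomial, and the product (x - 6)^3 is the characteristic polynomial.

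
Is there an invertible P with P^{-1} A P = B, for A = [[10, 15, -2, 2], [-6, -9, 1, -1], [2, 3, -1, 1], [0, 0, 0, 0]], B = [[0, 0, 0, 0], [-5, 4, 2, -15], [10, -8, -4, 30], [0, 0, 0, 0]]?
Both have characteristic polynomial x^4, but the minimal polynomial of A is x^3 while the minimal polynomial of B is x^2. The minimal polynomial is a similarity invariant, so A and B are not similar.

No.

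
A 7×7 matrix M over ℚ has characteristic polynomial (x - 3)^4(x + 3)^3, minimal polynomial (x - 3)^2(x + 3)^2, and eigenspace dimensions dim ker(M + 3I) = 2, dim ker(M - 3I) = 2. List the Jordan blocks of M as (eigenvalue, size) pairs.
λ = -3: algebraic multiplicity 3 (exponent in χ_M), largest block size 2 (exponent in m_M), 2 blocks (geometric multiplicity). These force block sizes [2, 1].
λ = 3: algebraic multiplicity 4 (exponent in χ_M), largest block size 2 (exponent in m_M), 2 blocks (geometric multiplicity). These force block sizes [2, 2].

Jordan blocks: (-3, 2), (-3, 1), (3, 2), (3, 2)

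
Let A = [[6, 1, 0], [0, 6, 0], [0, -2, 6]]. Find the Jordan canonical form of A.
J = [[6, 1, 0], [0, 6, 0], [0, 0, 6]]

The characteristic polynomial is det(xI - A) = (x - 6)^3, so the eigenvalues are 6 (algebraic multiplicity 3).

For λ = 6: rank(A - 6I) = 1, rank((A - 6I)^2) = 0. The eigenspace has dimension 3 - 1 = 2, so there are 2 Jordan blocks; the rank sequence gives block sizes [2, 1].

Assembling the blocks gives the Jordan form J above.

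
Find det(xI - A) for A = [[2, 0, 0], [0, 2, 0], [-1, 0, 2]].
xI - A = [[x - 2, 0, 0], [0, x - 2, 0], [1, 0, x - 2]].

Expanding det(xI - A) along the first row:
det(xI - A) = + (x - 2)·det([[x - 2, 0], [0, x - 2]]) - (0)·det([[0, 0], [1, x - 2]]) + (0)·det([[0, x - 2], [1, 0]]).

Evaluating gives χ_A(x) = x^3 - 6x^2 + 12x - 8 = (x - 2)^3.

χ_A(x) = (x - 2)^3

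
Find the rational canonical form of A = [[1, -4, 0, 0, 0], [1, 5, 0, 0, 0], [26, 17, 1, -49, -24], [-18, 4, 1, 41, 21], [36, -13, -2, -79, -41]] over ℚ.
R = [[0, -9, 0, 0, 0], [1, 6, 0, 0, 0], [0, 0, 0, 0, -45], [0, 0, 1, 0, 21], [0, 0, 0, 1, 1]]

The invariant factors of A (the non-unit diagonal entries of the Smith normal form of xI - A over ℚ[x]) are (x - 3)^2, (x - 3)^2(x + 5), each dividing the next. The characteristic polynomial is their product, (x - 3)^4(x + 5).

The rational canonical form is the block-diagonal matrix of companion matrices C(f_i):
R = [[0, -9, 0, 0, 0], [1, 6, 0, 0, 0], [0, 0, 0, 0, -45], [0, 0, 1, 0, 21], [0, 0, 0, 1, 1]].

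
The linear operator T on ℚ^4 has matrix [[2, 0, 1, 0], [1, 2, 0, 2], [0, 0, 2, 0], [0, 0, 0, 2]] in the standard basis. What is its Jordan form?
The characteristic polynomial is det(xI - A) = (x - 2)^4, so the eigenvalues are 2 (algebraic multiplicity 4).

For λ = 2: rank(A - 2I) = 2, rank((A - 2I)^2) = 1, rank((A - 2I)^3) = 0. The eigenspace has dimension 4 - 2 = 2, so there are 2 Jordan blocks; the rank sequence gives block sizes [3, 1].

Assembling the blocks gives the Jordan form J above.

J = [[2, 1, 0, 0], [0, 2, 1, 0], [0, 0, 2, 0], [0, 0, 0, 2]]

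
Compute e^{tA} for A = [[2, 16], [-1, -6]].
e^{tA} = [[(4*t + 1)*e^{-2*t}, 16*t*e^{-2*t}], [-t*e^{-2*t}, (1 - 4*t)*e^{-2*t}]]

A has Jordan form J = [[-2, 1], [0, -2]] with A = PJP^{-1}, so e^{tA} = P e^{tJ} P^{-1}.

For a Jordan block J_k(λ), e^{tJ_k(λ)} = e^{λt} · (I + tN + t^2 N^2/2! + ... + t^{k-1} N^{k-1}/(k-1)!) where N is the nilpotent superdiagonal part.

Assembling the blocks and conjugating back gives the entries of e^{tA} as shown above.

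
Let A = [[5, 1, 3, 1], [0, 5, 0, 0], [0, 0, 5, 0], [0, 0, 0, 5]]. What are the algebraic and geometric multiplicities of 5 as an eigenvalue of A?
The characteristic polynomial is (x - 5)^4, so the factor x - 5 appears with exponent 4: the algebraic multiplicity is 4.

rank(A - 5I) = 1, so the eigenspace has dimension 4 - 1 = 3: the geometric multiplicity is 3.

Since 3 < 4, A is not diagonalizable.

algebraic multiplicity 4, geometric multiplicity 3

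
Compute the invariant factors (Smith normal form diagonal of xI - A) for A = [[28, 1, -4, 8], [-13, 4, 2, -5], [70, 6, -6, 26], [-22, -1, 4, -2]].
The Jordan structure of A has elementary divisors (x - 6)^3, (x - 6). Arranging the block sizes at each eigenvalue in decreasing order and taking row products gives the invariant factors.

Invariant factors (smallest first, each dividing the next): x - 6, (x - 6)^3.

Check: the last factor (x - 6)^3 is the minimal polynomial, and the product (x - 6)^4 is the characteristic polynomial.

x - 6, (x - 6)^3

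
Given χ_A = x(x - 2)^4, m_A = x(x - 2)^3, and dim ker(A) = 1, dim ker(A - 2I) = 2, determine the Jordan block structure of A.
Jordan blocks: (0, 1), (2, 3), (2, 1)

λ = 0: algebraic multiplicity 1 (exponent in χ_A), largest block size 1 (exponent in m_A), 1 block (geometric multiplicity). This forces block sizes [1].
λ = 2: algebraic multiplicity 4 (exponent in χ_A), largest block size 3 (exponent in m_A), 2 blocks (geometric multiplicity). These force block sizes [3, 1].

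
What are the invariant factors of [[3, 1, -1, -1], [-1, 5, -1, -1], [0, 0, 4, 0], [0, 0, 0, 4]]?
x - 4, x - 4, (x - 4)^2

The Jordan structure of A has elementary divisors (x - 4)^2, (x - 4), (x - 4). Arranging the block sizes at each eigenvalue in decreasing order and taking row products gives the invariant factors.

Invariant factors (smallest first, each dividing the next): x - 4, x - 4, (x - 4)^2.

Check: the last factor (x - 4)^2 is the minimal polynomial, and the product (x - 4)^4 is the characteristic polynomial.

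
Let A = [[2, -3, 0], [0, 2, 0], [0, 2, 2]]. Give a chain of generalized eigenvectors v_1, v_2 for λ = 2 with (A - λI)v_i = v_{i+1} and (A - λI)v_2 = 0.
We seek v_1 ∈ ker((A - 2I)^2) \ ker(A - 2I), then set v_{i+1} = (A - 2I) v_i.

One such chain is v_1 = [[4, 1, -2]]^T, v_2 = [[-3, 0, 2]]^T. Check: (A - 2I) v_2 = [[0, 0, 0]]^T = 0.

v_1 = [[4, 1, -2]]^T, v_2 = [[-3, 0, 2]]^T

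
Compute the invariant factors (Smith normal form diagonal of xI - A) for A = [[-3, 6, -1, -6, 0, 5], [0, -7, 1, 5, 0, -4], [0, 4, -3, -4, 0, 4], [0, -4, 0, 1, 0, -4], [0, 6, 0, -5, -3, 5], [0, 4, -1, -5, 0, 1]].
x + 3, x + 3, (x - 1)(x + 3)^3

The Jordan structure of A has elementary divisors (x + 3)^3, (x + 3), (x + 3), (x - 1). Arranging the block sizes at each eigenvalue in decreasing order and taking row products gives the invariant factors.

Invariant factors (smallest first, each dividing the next): x + 3, x + 3, (x - 1)(x + 3)^3.

Check: the last factor (x - 1)(x + 3)^3 is the minimal polynomial, and the product (x - 1)(x + 3)^5 is the characteristic polynomial.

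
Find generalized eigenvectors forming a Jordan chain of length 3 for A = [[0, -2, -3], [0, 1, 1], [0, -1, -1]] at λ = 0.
We seek v_1 ∈ ker(A^3) \ ker(A^2), then set v_{i+1} = A v_i.

One such chain is v_1 = [[3, 0, 1]]^T, v_2 = [[-3, 1, -1]]^T, v_3 = [[1, 0, 0]]^T. Check: A v_3 = [[0, 0, 0]]^T = 0.

v_1 = [[3, 0, 1]]^T, v_2 = [[-3, 1, -1]]^T, v_3 = [[1, 0, 0]]^T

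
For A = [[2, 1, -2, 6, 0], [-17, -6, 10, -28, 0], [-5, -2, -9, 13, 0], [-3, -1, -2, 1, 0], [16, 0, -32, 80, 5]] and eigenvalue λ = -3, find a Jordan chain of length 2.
v_1 = [[0, 1, 0, 0, 0]]^T, v_2 = [[1, -3, -2, -1, 0]]^T

We seek v_1 ∈ ker((A + 3I)^2) \ ker(A + 3I), then set v_{i+1} = (A + 3I) v_i.

One such chain is v_1 = [[0, 1, 0, 0, 0]]^T, v_2 = [[1, -3, -2, -1, 0]]^T. Check: (A + 3I) v_2 = [[0, 0, 0, 0, 0]]^T = 0.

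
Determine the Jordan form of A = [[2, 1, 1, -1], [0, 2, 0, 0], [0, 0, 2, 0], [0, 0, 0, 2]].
The characteristic polynomial is det(xI - A) = (x - 2)^4, so the eigenvalues are 2 (algebraic multiplicity 4).

For λ = 2: rank(A - 2I) = 1, rank((A - 2I)^2) = 0. The eigenspace has dimension 4 - 1 = 3, so there are 3 Jordan blocks; the rank sequence gives block sizes [2, 1, 1].

Assembling the blocks gives the Jordan form J above.

J = [[2, 1, 0, 0], [0, 2, 0, 0], [0, 0, 2, 0], [0, 0, 0, 2]]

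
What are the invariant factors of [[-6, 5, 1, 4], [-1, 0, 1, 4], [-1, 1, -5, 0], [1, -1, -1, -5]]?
(x + 1)(x + 5)^3

The Jordan structure of A has elementary divisors (x + 5)^3, (x + 1). Arranging the block sizes at each eigenvalue in decreasing order and taking row products gives the invariant factors.

Invariant factors (smallest first, each dividing the next): (x + 1)(x + 5)^3.

Check: the last factor (x + 1)(x + 5)^3 is the minimal polynomial, and the product (x + 1)(x + 5)^3 is the characteristic polynomial.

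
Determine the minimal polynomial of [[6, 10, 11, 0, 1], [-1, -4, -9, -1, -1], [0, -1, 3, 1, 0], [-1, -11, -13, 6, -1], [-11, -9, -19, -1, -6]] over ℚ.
m_A(x) = (x - 5)^2(x + 5)^2

The characteristic polynomial factors as (x - 5)^3(x + 5)^2. The minimal polynomial is ∏(x - λ)^{k_λ} where k_λ is the size of the largest Jordan block at λ.

For λ = -5: rank(A + 5I) = 4, and the largest Jordan block has size 2 (the smallest k with rank((A + 5I)^k) = rank((A + 5I)^(k+1))).
For λ = 5: rank(A - 5I) = 3, and the largest Jordan block has size 2 (the smallest k with rank((A - 5I)^k) = rank((A - 5I)^(k+1))).

So m_A(x) = (x - 5)^2(x + 5)^2.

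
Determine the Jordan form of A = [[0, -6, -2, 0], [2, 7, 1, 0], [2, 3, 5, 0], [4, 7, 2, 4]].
J = [[4, 1, 0, 0], [0, 4, 1, 0], [0, 0, 4, 0], [0, 0, 0, 4]]

The characteristic polynomial is det(xI - A) = (x - 4)^4, so the eigenvalues are 4 (algebraic multiplicity 4).

For λ = 4: rank(A - 4I) = 2, rank((A - 4I)^2) = 1, rank((A - 4I)^3) = 0. The eigenspace has dimension 4 - 2 = 2, so there are 2 Jordan blocks; the rank sequence gives block sizes [3, 1].

Assembling the blocks gives the Jordan form J above.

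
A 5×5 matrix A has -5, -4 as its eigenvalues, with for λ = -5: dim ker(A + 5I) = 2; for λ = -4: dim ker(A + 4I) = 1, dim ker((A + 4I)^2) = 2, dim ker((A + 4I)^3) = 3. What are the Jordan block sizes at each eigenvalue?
λ = -5: successive nullity increments [2] count blocks of size ≥ k; block sizes are [1, 1].
λ = -4: successive nullity increments [1, 1, 1] count blocks of size ≥ k; block sizes are [3].

Jordan blocks: (-5, 1), (-5, 1), (-4, 3)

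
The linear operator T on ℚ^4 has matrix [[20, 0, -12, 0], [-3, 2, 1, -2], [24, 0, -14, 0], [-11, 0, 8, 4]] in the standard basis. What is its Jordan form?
J = [[2, 1, 0, 0], [0, 2, 0, 0], [0, 0, 4, 1], [0, 0, 0, 4]]

The characteristic polynomial is det(xI - A) = (x - 4)^2(x - 2)^2, so the eigenvalues are 2 (algebraic multiplicity 2), 4 (algebraic multiplicity 2).

For λ = 2: rank(A - 2I) = 3, rank((A - 2I)^2) = 2. The eigenspace has dimension 4 - 3 = 1, so there is 1 Jordan block; the rank sequence gives block sizes [2].

For λ = 4: rank(A - 4I) = 3, rank((A - 4I)^2) = 2. The eigenspace has dimension 4 - 3 = 1, so there is 1 Jordan block; the rank sequence gives block sizes [2].

Assembling the blocks gives the Jordan form J above.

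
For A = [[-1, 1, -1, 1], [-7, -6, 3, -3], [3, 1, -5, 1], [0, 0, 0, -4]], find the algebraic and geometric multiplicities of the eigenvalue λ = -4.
The characteristic polynomial is (x + 4)^4, so the factor x + 4 appears with exponent 4: the algebraic multiplicity is 4.

rank(A + 4I) = 2, so the eigenspace has dimension 4 - 2 = 2: the geometric multiplicity is 2.

Since 2 < 4, A is not diagonalizable.

algebraic multiplicity 4, geometric multiplicity 2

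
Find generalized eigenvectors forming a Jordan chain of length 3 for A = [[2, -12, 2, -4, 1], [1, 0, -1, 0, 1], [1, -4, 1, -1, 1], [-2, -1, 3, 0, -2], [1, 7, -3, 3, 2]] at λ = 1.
v_1 = [[-2, -1, -1, 3, 1]]^T, v_2 = [[-3, 1, 0, -3, 4]]^T, v_3 = [[1, 0, 0, 0, -1]]^T

We seek v_1 ∈ ker((A - I)^3) \ ker((A - I)^2), then set v_{i+1} = (A - I) v_i.

One such chain is v_1 = [[-2, -1, -1, 3, 1]]^T, v_2 = [[-3, 1, 0, -3, 4]]^T, v_3 = [[1, 0, 0, 0, -1]]^T. Check: (A - I) v_3 = [[0, 0, 0, 0, 0]]^T = 0.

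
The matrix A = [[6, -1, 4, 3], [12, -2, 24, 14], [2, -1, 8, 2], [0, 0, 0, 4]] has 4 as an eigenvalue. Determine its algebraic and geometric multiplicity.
algebraic multiplicity 4, geometric multiplicity 2

The characteristic polynomial is (x - 4)^4, so the factor x - 4 appears with exponent 4: the algebraic multiplicity is 4.

rank(A - 4I) = 2, so the eigenspace has dimension 4 - 2 = 2: the geometric multiplicity is 2.

Since 2 < 4, A is not diagonalizable.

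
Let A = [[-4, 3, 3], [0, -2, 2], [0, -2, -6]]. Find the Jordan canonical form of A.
J = [[-4, 1, 0], [0, -4, 0], [0, 0, -4]]

The characteristic polynomial is det(xI - A) = (x + 4)^3, so the eigenvalues are -4 (algebraic multiplicity 3).

For λ = -4: rank(A + 4I) = 1, rank((A + 4I)^2) = 0. The eigenspace has dimension 3 - 1 = 2, so there are 2 Jordan blocks; the rank sequence gives block sizes [2, 1].

Assembling the blocks gives the Jordan form J above.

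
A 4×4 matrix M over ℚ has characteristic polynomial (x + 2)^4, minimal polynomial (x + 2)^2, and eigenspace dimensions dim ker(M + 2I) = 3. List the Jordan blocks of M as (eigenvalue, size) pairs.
Jordan blocks: (-2, 2), (-2, 1), (-2, 1)

λ = -2: algebraic multiplicity 4 (exponent in χ_M), largest block size 2 (exponent in m_M), 3 blocks (geometric multiplicity). These force block sizes [2, 1, 1].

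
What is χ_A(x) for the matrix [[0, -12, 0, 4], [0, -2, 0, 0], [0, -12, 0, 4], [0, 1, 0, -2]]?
xI - A = [[x, 12, 0, -4], [0, x + 2, 0, 0], [0, 12, x, -4], [0, -1, 0, x + 2]].

Expanding det(xI - A) along the first row:
det(xI - A) = + (x)·det([[x + 2, 0, 0], [12, x, -4], [-1, 0, x + 2]]) - (12)·det([[0, 0, 0], [0, x, -4], [0, 0, x + 2]]) + (0)·det([[0, x + 2, 0], [0, 12, -4], [0, -1, x + 2]]) - (-4)·det([[0, x + 2, 0], [0, 12, x], [0, -1, 0]]).

Evaluating gives χ_A(x) = x^4 + 4x^3 + 4x^2 = x^2(x + 2)^2.

χ_A(x) = x^2(x + 2)^2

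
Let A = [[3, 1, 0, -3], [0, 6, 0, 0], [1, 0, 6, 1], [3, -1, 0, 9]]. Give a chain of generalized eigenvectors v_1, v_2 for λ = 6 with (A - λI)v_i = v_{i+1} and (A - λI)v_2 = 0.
We seek v_1 ∈ ker((A - 6I)^2) \ ker(A - 6I), then set v_{i+1} = (A - 6I) v_i.

One such chain is v_1 = [[0, 1, 0, 0]]^T, v_2 = [[1, 0, 0, -1]]^T. Check: (A - 6I) v_2 = [[0, 0, 0, 0]]^T = 0.

v_1 = [[0, 1, 0, 0]]^T, v_2 = [[1, 0, 0, -1]]^T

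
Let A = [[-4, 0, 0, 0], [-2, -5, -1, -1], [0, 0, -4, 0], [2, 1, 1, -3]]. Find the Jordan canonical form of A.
J = [[-4, 1, 0, 0], [0, -4, 0, 0], [0, 0, -4, 0], [0, 0, 0, -4]]

The characteristic polynomial is det(xI - A) = (x + 4)^4, so the eigenvalues are -4 (algebraic multiplicity 4).

For λ = -4: rank(A + 4I) = 1, rank((A + 4I)^2) = 0. The eigenspace has dimension 4 - 1 = 3, so there are 3 Jordan blocks; the rank sequence gives block sizes [2, 1, 1].

Assembling the blocks gives the Jordan form J above.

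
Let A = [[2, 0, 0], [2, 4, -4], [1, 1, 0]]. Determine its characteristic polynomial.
xI - A = [[x - 2, 0, 0], [-2, x - 4, 4], [-1, -1, x]].

Expanding det(xI - A) along the first row:
det(xI - A) = + (x - 2)·det([[x - 4, 4], [-1, x]]) - (0)·det([[-2, 4], [-1, x]]) + (0)·det([[-2, x - 4], [-1, -1]]).

Evaluating gives χ_A(x) = x^3 - 6x^2 + 12x - 8 = (x - 2)^3.

χ_A(x) = (x - 2)^3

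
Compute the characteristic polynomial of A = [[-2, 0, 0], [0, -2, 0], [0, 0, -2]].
xI - A = [[x + 2, 0, 0], [0, x + 2, 0], [0, 0, x + 2]].

Expanding det(xI - A) along the first row:
det(xI - A) = + (x + 2)·det([[x + 2, 0], [0, x + 2]]) - (0)·det([[0, 0], [0, x + 2]]) + (0)·det([[0, x + 2], [0, 0]]).

Evaluating gives χ_A(x) = x^3 + 6x^2 + 12x + 8 = (x + 2)^3.

χ_A(x) = (x + 2)^3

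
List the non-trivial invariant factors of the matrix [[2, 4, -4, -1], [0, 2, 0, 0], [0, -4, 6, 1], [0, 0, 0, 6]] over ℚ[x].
The Jordan structure of A has elementary divisors (x - 2), (x - 2), (x - 6)^2. Arranging the block sizes at each eigenvalue in decreasing order and taking row products gives the invariant factors.

Invariant factors (smallest first, each dividing the next): x - 2, (x - 6)^2(x - 2).

Check: the last factor (x - 6)^2(x - 2) is the minimal polynomial, and the product (x - 6)^2(x - 2)^2 is the characteristic polynomial.

x - 2, (x - 6)^2(x - 2)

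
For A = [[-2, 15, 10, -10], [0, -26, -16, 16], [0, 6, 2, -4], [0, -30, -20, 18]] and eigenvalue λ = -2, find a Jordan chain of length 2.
v_1 = [[2, -3, 1, -4]]^T, v_2 = [[5, -8, 2, -10]]^T

We seek v_1 ∈ ker((A + 2I)^2) \ ker(A + 2I), then set v_{i+1} = (A + 2I) v_i.

One such chain is v_1 = [[2, -3, 1, -4]]^T, v_2 = [[5, -8, 2, -10]]^T. Check: (A + 2I) v_2 = [[0, 0, 0, 0]]^T = 0.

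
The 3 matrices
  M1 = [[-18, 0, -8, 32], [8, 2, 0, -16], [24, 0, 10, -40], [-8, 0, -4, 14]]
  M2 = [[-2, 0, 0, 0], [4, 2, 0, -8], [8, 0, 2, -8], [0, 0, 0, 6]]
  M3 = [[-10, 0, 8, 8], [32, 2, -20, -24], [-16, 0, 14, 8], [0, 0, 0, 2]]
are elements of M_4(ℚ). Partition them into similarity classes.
Characteristic polynomials: χ_{M1} = (x - 6)(x - 2)^2(x + 2), χ_{M2} = (x - 6)(x - 2)^2(x + 2), χ_{M3} = (x - 6)(x - 2)^2(x + 2).

{M1, M2, M3}: invariant factors x - 2, (x - 6)(x - 2)(x + 2).

Matrices are similar if and only if their invariant-factor lists agree; the partition into similarity classes is {M1, M2, M3}.

1 class: {M1, M2, M3}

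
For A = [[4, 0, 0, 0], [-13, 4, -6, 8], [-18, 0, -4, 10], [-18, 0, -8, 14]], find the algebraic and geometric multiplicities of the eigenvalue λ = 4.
The characteristic polynomial is (x - 6)(x - 4)^3, so the factor x - 4 appears with exponent 3: the algebraic multiplicity is 3.

rank(A - 4I) = 2, so the eigenspace has dimension 4 - 2 = 2: the geometric multiplicity is 2.

Since 2 < 3, A is not diagonalizable.

algebraic multiplicity 3, geometric multiplicity 2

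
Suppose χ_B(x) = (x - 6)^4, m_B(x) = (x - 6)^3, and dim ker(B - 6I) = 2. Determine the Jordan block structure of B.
Jordan blocks: (6, 3), (6, 1)

λ = 6: algebraic multiplicity 4 (exponent in χ_B), largest block size 3 (exponent in m_B), 2 blocks (geometric multiplicity). These force block sizes [3, 1].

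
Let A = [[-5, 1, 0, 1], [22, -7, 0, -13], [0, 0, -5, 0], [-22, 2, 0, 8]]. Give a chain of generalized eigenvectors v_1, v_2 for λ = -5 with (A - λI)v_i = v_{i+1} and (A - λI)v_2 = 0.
v_1 = [[0, 1, 0, 0]]^T, v_2 = [[1, -2, 0, 2]]^T

We seek v_1 ∈ ker((A + 5I)^2) \ ker(A + 5I), then set v_{i+1} = (A + 5I) v_i.

One such chain is v_1 = [[0, 1, 0, 0]]^T, v_2 = [[1, -2, 0, 2]]^T. Check: (A + 5I) v_2 = [[0, 0, 0, 0]]^T = 0.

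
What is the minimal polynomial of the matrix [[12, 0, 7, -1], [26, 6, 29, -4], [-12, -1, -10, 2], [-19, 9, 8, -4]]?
The characteristic polynomial factors as (x - 5)^2(x + 3)^2. The minimal polynomial is ∏(x - λ)^{k_λ} where k_λ is the size of the largest Jordan block at λ.

For λ = -3: rank(A + 3I) = 3, and the largest Jordan block has size 2 (the smallest k with rank((A + 3I)^k) = rank((A + 3I)^(k+1))).
For λ = 5: rank(A - 5I) = 3, and the largest Jordan block has size 2 (the smallest k with rank((A - 5I)^k) = rank((A - 5I)^(k+1))).

So m_A(x) = (x - 5)^2(x + 3)^2.

m_A(x) = (x - 5)^2(x + 3)^2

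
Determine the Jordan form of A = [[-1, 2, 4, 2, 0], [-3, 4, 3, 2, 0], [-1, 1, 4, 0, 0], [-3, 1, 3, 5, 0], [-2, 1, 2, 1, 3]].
J = [[3, 1, 0, 0, 0], [0, 3, 0, 0, 0], [0, 0, 3, 1, 0], [0, 0, 0, 3, 0], [0, 0, 0, 0, 3]]

The characteristic polynomial is det(xI - A) = (x - 3)^5, so the eigenvalues are 3 (algebraic multiplicity 5).

For λ = 3: rank(A - 3I) = 2, rank((A - 3I)^2) = 0. The eigenspace has dimension 5 - 2 = 3, so there are 3 Jordan blocks; the rank sequence gives block sizes [2, 2, 1].

Assembling the blocks gives the Jordan form J above.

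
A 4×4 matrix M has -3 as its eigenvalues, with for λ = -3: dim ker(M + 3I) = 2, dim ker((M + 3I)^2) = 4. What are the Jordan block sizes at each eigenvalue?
λ = -3: successive nullity increments [2, 2] count blocks of size ≥ k; block sizes are [2, 2].

Jordan blocks: (-3, 2), (-3, 2)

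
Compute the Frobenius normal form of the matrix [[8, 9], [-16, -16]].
R = [[0, -16], [1, -8]]

The invariant factors of A (the non-unit diagonal entries of the Smith normal form of xI - A over ℚ[x]) are (x + 4)^2, each dividing the next. The characteristic polynomial is their product, (x + 4)^2.

The rational canonical form is the block-diagonal matrix of companion matrices C(f_i):
R = [[0, -16], [1, -8]].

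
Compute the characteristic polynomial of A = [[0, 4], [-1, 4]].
χ_A(x) = (x - 2)^2

xI - A = [[x, -4], [1, x - 4]].

Expanding det(xI - A) along the first row:
det(xI - A) = + (x)·det([[x - 4]]) - (-4)·det([[1]]).

Evaluating gives χ_A(x) = x^2 - 4x + 4 = (x - 2)^2.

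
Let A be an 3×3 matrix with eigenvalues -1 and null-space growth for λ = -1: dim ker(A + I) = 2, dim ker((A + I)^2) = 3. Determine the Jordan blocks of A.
Jordan blocks: (-1, 2), (-1, 1)

λ = -1: successive nullity increments [2, 1] count blocks of size ≥ k; block sizes are [2, 1].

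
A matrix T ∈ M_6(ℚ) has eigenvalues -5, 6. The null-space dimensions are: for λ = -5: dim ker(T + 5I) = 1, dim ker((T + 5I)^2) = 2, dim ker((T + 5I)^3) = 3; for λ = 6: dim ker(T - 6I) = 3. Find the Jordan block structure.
Jordan blocks: (-5, 3), (6, 1), (6, 1), (6, 1)

λ = -5: successive nullity increments [1, 1, 1] count blocks of size ≥ k; block sizes are [3].
λ = 6: successive nullity increments [3] count blocks of size ≥ k; block sizes are [1, 1, 1].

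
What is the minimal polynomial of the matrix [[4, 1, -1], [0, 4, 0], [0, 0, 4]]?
m_A(x) = (x - 4)^2

The characteristic polynomial factors as (x - 4)^3. The minimal polynomial is ∏(x - λ)^{k_λ} where k_λ is the size of the largest Jordan block at λ.

For λ = 4: rank(A - 4I) = 1, and the largest Jordan block has size 2 (the smallest k with rank((A - 4I)^k) = rank((A - 4I)^(k+1))).

So m_A(x) = (x - 4)^2.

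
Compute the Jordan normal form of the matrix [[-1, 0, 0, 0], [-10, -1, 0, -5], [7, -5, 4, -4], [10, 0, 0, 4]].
J = [[-1, 0, 0, 0], [0, -1, 0, 0], [0, 0, 4, 1], [0, 0, 0, 4]]

The characteristic polynomial is det(xI - A) = (x - 4)^2(x + 1)^2, so the eigenvalues are -1 (algebraic multiplicity 2), 4 (algebraic multiplicity 2).

For λ = -1: rank(A + I) = 2. The eigenspace has dimension 4 - 2 = 2, so there are 2 Jordan blocks; the rank sequence gives block sizes [1, 1].

For λ = 4: rank(A - 4I) = 3, rank((A - 4I)^2) = 2. The eigenspace has dimension 4 - 3 = 1, so there is 1 Jordan block; the rank sequence gives block sizes [2].

Assembling the blocks gives the Jordan form J above.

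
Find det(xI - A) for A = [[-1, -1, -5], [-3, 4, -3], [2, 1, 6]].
χ_A(x) = (x - 4)^2(x - 1)

xI - A = [[x + 1, 1, 5], [3, x - 4, 3], [-2, -1, x - 6]].

Expanding det(xI - A) along the first row:
det(xI - A) = + (x + 1)·det([[x - 4, 3], [-1, x - 6]]) - (1)·det([[3, 3], [-2, x - 6]]) + (5)·det([[3, x - 4], [-2, -1]]).

Evaluating gives χ_A(x) = x^3 - 9x^2 + 24x - 16 = (x - 4)^2(x - 1).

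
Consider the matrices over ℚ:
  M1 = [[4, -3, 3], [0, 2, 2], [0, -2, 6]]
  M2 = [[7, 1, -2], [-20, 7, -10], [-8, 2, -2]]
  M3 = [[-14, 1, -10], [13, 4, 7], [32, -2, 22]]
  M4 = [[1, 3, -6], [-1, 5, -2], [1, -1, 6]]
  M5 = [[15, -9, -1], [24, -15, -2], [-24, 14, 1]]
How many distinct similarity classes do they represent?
3 classes: {M1, M4}, {M2, M3}, {M5}

Characteristic polynomials: χ_{M1} = (x - 4)^3, χ_{M2} = (x - 5)^2(x - 2), χ_{M3} = (x - 5)^2(x - 2), χ_{M4} = (x - 4)^3, χ_{M5} = (x - 3)(x + 1)^2.

{M1, M4}: invariant factors x - 4, (x - 4)^2.

{M2, M3}: invariant factors (x - 5)^2(x - 2).

{M5}: invariant factors (x - 3)(x + 1)^2.

Matrices are similar if and only if their invariant-factor lists agree; the partition into similarity classes is {M1, M4}, {M2, M3}, {M5}.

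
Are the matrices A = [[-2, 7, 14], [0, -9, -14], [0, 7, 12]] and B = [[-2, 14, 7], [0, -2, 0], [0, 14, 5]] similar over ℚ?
Yes.

Two matrices over a field are similar if and only if they have the same invariant factors.

Both A and B have characteristic polynomial (x - 5)(x + 2)^2 and minimal polynomial (x - 5)(x + 2). Computing further, both have invariant factors x + 2, (x - 5)(x + 2). Hence A and B are similar.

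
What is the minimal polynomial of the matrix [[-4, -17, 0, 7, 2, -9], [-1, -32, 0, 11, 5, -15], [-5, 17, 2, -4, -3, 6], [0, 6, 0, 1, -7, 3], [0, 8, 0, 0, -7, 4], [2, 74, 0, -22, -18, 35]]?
m_A(x) = (x - 2)(x - 1)^2(x + 3)^3

The characteristic polynomial factors as (x - 2)(x - 1)^2(x + 3)^3. The minimal polynomial is ∏(x - λ)^{k_λ} where k_λ is the size of the largest Jordan block at λ.

For λ = -3: rank(A + 3I) = 5, and the largest Jordan block has size 3 (the smallest k with rank((A + 3I)^k) = rank((A + 3I)^(k+1))).
For λ = 1: rank(A - I) = 5, and the largest Jordan block has size 2 (the smallest k with rank((A - I)^k) = rank((A - I)^(k+1))).
For λ = 2: rank(A - 2I) = 5, and the largest Jordan block has size 1 (the smallest k with rank((A - 2I)^k) = rank((A - 2I)^(k+1))).

So m_A(x) = (x - 2)(x - 1)^2(x + 3)^3.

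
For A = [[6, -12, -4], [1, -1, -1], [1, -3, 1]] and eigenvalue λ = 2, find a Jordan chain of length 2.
v_1 = [[-6, -2, -1]]^T, v_2 = [[4, 1, 1]]^T

We seek v_1 ∈ ker((A - 2I)^2) \ ker(A - 2I), then set v_{i+1} = (A - 2I) v_i.

One such chain is v_1 = [[-6, -2, -1]]^T, v_2 = [[4, 1, 1]]^T. Check: (A - 2I) v_2 = [[0, 0, 0]]^T = 0.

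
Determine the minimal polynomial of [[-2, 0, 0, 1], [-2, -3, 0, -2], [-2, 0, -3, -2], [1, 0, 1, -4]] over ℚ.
The characteristic polynomial factors as (x + 3)^4. The minimal polynomial is ∏(x - λ)^{k_λ} where k_λ is the size of the largest Jordan block at λ.

For λ = -3: rank(A + 3I) = 2, and the largest Jordan block has size 3 (the smallest k with rank((A + 3I)^k) = rank((A + 3I)^(k+1))).

So m_A(x) = (x + 3)^3.

m_A(x) = (x + 3)^3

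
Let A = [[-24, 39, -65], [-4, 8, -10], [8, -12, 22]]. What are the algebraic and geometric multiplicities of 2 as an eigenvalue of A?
algebraic multiplicity 3, geometric multiplicity 2

The characteristic polynomial is (x - 2)^3, so the factor x - 2 appears with exponent 3: the algebraic multiplicity is 3.

rank(A - 2I) = 1, so the eigenspace has dimension 3 - 1 = 2: the geometric multiplicity is 2.

Since 2 < 3, A is not diagonalizable.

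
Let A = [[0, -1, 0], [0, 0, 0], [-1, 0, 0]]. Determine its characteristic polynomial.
xI - A = [[x, 1, 0], [0, x, 0], [1, 0, x]].

Expanding det(xI - A) along the first row:
det(xI - A) = + (x)·det([[x, 0], [0, x]]) - (1)·det([[0, 0], [1, x]]) + (0)·det([[0, x], [1, 0]]).

Evaluating gives χ_A(x) = x^3.

χ_A(x) = x^3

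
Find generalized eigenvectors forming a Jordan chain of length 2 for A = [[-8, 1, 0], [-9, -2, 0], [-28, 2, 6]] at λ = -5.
We seek v_1 ∈ ker((A + 5I)^2) \ ker(A + 5I), then set v_{i+1} = (A + 5I) v_i.

One such chain is v_1 = [[0, 1, 0]]^T, v_2 = [[1, 3, 2]]^T. Check: (A + 5I) v_2 = [[0, 0, 0]]^T = 0.

v_1 = [[0, 1, 0]]^T, v_2 = [[1, 3, 2]]^T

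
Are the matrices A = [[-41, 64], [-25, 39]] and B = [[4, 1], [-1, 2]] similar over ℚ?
No.

trace(A) = -2 but trace(B) = 6. The trace is a similarity invariant, so A and B are not similar.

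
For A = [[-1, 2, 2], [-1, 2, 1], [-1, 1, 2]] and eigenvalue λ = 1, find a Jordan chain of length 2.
v_1 = [[-10, -5, -4]]^T, v_2 = [[2, 1, 1]]^T

We seek v_1 ∈ ker((A - I)^2) \ ker(A - I), then set v_{i+1} = (A - I) v_i.

One such chain is v_1 = [[-10, -5, -4]]^T, v_2 = [[2, 1, 1]]^T. Check: (A - I) v_2 = [[0, 0, 0]]^T = 0.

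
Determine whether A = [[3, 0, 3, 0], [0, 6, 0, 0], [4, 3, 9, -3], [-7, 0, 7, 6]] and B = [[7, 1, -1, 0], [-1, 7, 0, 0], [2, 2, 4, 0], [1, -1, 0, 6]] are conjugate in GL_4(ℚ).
Yes.

Two matrices over a field are similar if and only if they have the same invariant factors.

Both A and B have characteristic polynomial (x - 6)^4 and minimal polynomial (x - 6)^3. Computing further, both have invariant factors x - 6, (x - 6)^3. Hence A and B are similar.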